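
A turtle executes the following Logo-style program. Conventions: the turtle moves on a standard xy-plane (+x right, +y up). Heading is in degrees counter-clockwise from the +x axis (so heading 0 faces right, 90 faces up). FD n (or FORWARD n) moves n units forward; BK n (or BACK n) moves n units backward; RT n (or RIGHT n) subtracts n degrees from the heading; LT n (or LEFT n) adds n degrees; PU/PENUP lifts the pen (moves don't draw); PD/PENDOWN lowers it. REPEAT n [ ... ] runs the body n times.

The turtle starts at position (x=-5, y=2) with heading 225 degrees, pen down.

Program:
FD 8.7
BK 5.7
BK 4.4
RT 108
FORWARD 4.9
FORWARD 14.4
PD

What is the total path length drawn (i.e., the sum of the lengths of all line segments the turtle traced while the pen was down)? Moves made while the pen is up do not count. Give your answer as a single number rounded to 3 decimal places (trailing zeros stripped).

Answer: 38.1

Derivation:
Executing turtle program step by step:
Start: pos=(-5,2), heading=225, pen down
FD 8.7: (-5,2) -> (-11.152,-4.152) [heading=225, draw]
BK 5.7: (-11.152,-4.152) -> (-7.121,-0.121) [heading=225, draw]
BK 4.4: (-7.121,-0.121) -> (-4.01,2.99) [heading=225, draw]
RT 108: heading 225 -> 117
FD 4.9: (-4.01,2.99) -> (-6.235,7.356) [heading=117, draw]
FD 14.4: (-6.235,7.356) -> (-12.772,20.186) [heading=117, draw]
PD: pen down
Final: pos=(-12.772,20.186), heading=117, 5 segment(s) drawn

Segment lengths:
  seg 1: (-5,2) -> (-11.152,-4.152), length = 8.7
  seg 2: (-11.152,-4.152) -> (-7.121,-0.121), length = 5.7
  seg 3: (-7.121,-0.121) -> (-4.01,2.99), length = 4.4
  seg 4: (-4.01,2.99) -> (-6.235,7.356), length = 4.9
  seg 5: (-6.235,7.356) -> (-12.772,20.186), length = 14.4
Total = 38.1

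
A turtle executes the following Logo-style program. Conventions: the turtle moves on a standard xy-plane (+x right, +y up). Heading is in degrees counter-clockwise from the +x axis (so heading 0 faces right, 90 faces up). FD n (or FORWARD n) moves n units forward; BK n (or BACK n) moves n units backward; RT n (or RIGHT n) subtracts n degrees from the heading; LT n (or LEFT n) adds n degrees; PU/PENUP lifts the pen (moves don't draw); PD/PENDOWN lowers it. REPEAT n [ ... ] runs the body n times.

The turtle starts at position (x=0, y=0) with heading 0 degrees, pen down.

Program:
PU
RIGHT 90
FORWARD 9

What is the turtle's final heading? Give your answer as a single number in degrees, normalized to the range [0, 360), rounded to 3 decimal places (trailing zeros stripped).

Answer: 270

Derivation:
Executing turtle program step by step:
Start: pos=(0,0), heading=0, pen down
PU: pen up
RT 90: heading 0 -> 270
FD 9: (0,0) -> (0,-9) [heading=270, move]
Final: pos=(0,-9), heading=270, 0 segment(s) drawn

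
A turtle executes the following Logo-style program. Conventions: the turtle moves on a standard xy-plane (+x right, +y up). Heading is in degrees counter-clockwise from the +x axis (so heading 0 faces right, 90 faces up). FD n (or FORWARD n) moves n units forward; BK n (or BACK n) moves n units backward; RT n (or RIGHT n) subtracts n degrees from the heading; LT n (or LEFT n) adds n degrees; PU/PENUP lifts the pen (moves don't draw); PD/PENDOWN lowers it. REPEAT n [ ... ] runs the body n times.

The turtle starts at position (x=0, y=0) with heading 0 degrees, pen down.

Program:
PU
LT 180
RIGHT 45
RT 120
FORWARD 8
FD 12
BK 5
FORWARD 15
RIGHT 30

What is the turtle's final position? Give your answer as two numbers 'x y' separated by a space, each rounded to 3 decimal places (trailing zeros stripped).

Answer: 28.978 7.765

Derivation:
Executing turtle program step by step:
Start: pos=(0,0), heading=0, pen down
PU: pen up
LT 180: heading 0 -> 180
RT 45: heading 180 -> 135
RT 120: heading 135 -> 15
FD 8: (0,0) -> (7.727,2.071) [heading=15, move]
FD 12: (7.727,2.071) -> (19.319,5.176) [heading=15, move]
BK 5: (19.319,5.176) -> (14.489,3.882) [heading=15, move]
FD 15: (14.489,3.882) -> (28.978,7.765) [heading=15, move]
RT 30: heading 15 -> 345
Final: pos=(28.978,7.765), heading=345, 0 segment(s) drawn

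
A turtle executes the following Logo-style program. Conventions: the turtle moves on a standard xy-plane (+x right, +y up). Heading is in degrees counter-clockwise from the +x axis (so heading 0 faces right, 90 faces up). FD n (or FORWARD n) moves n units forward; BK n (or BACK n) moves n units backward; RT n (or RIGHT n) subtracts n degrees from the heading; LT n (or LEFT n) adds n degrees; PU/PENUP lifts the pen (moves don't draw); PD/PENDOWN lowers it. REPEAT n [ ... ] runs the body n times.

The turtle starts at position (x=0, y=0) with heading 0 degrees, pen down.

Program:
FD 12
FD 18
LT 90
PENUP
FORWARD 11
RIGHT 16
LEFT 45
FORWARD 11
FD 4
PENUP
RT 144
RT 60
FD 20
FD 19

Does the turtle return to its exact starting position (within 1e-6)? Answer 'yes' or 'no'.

Answer: no

Derivation:
Executing turtle program step by step:
Start: pos=(0,0), heading=0, pen down
FD 12: (0,0) -> (12,0) [heading=0, draw]
FD 18: (12,0) -> (30,0) [heading=0, draw]
LT 90: heading 0 -> 90
PU: pen up
FD 11: (30,0) -> (30,11) [heading=90, move]
RT 16: heading 90 -> 74
LT 45: heading 74 -> 119
FD 11: (30,11) -> (24.667,20.621) [heading=119, move]
FD 4: (24.667,20.621) -> (22.728,24.119) [heading=119, move]
PU: pen up
RT 144: heading 119 -> 335
RT 60: heading 335 -> 275
FD 20: (22.728,24.119) -> (24.471,4.195) [heading=275, move]
FD 19: (24.471,4.195) -> (26.127,-14.732) [heading=275, move]
Final: pos=(26.127,-14.732), heading=275, 2 segment(s) drawn

Start position: (0, 0)
Final position: (26.127, -14.732)
Distance = 29.994; >= 1e-6 -> NOT closed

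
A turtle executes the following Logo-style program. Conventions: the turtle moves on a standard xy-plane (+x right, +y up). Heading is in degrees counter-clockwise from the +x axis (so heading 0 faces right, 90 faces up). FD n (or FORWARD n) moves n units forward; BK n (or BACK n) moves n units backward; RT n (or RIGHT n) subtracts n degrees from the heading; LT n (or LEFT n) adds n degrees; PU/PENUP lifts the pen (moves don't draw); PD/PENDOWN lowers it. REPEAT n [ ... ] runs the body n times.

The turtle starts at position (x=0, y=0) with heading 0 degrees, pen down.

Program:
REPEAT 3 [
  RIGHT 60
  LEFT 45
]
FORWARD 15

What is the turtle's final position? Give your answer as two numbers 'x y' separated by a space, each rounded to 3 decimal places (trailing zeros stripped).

Executing turtle program step by step:
Start: pos=(0,0), heading=0, pen down
REPEAT 3 [
  -- iteration 1/3 --
  RT 60: heading 0 -> 300
  LT 45: heading 300 -> 345
  -- iteration 2/3 --
  RT 60: heading 345 -> 285
  LT 45: heading 285 -> 330
  -- iteration 3/3 --
  RT 60: heading 330 -> 270
  LT 45: heading 270 -> 315
]
FD 15: (0,0) -> (10.607,-10.607) [heading=315, draw]
Final: pos=(10.607,-10.607), heading=315, 1 segment(s) drawn

Answer: 10.607 -10.607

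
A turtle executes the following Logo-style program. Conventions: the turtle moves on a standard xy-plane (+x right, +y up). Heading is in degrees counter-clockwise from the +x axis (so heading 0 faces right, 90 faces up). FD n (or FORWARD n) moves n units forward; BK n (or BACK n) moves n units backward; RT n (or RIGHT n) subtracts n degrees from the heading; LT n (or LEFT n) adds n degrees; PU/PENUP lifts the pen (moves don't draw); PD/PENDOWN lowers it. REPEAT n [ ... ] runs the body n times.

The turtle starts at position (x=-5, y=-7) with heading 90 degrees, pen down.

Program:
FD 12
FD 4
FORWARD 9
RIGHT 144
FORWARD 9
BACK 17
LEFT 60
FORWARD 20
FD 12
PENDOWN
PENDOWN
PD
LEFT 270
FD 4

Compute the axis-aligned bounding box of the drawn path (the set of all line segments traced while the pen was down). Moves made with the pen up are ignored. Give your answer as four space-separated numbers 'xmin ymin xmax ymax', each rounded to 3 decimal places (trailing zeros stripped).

Answer: -9.702 -7 22.541 27.817

Derivation:
Executing turtle program step by step:
Start: pos=(-5,-7), heading=90, pen down
FD 12: (-5,-7) -> (-5,5) [heading=90, draw]
FD 4: (-5,5) -> (-5,9) [heading=90, draw]
FD 9: (-5,9) -> (-5,18) [heading=90, draw]
RT 144: heading 90 -> 306
FD 9: (-5,18) -> (0.29,10.719) [heading=306, draw]
BK 17: (0.29,10.719) -> (-9.702,24.472) [heading=306, draw]
LT 60: heading 306 -> 6
FD 20: (-9.702,24.472) -> (10.188,26.563) [heading=6, draw]
FD 12: (10.188,26.563) -> (22.122,27.817) [heading=6, draw]
PD: pen down
PD: pen down
PD: pen down
LT 270: heading 6 -> 276
FD 4: (22.122,27.817) -> (22.541,23.839) [heading=276, draw]
Final: pos=(22.541,23.839), heading=276, 8 segment(s) drawn

Segment endpoints: x in {-9.702, -5, -5, -5, 0.29, 10.188, 22.122, 22.541}, y in {-7, 5, 9, 10.719, 18, 23.839, 24.472, 26.563, 27.817}
xmin=-9.702, ymin=-7, xmax=22.541, ymax=27.817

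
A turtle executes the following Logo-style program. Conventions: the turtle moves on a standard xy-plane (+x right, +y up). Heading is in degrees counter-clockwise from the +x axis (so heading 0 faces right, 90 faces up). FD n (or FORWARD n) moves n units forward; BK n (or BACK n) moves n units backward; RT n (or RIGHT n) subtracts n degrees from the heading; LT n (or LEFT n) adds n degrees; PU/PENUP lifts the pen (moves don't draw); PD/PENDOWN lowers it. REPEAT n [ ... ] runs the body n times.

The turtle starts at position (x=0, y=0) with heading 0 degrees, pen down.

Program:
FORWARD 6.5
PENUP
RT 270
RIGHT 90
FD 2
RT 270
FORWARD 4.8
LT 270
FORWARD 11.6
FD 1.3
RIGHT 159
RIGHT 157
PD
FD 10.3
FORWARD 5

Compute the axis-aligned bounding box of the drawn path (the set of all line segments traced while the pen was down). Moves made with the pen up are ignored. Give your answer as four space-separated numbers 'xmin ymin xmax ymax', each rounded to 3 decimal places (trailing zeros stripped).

Executing turtle program step by step:
Start: pos=(0,0), heading=0, pen down
FD 6.5: (0,0) -> (6.5,0) [heading=0, draw]
PU: pen up
RT 270: heading 0 -> 90
RT 90: heading 90 -> 0
FD 2: (6.5,0) -> (8.5,0) [heading=0, move]
RT 270: heading 0 -> 90
FD 4.8: (8.5,0) -> (8.5,4.8) [heading=90, move]
LT 270: heading 90 -> 0
FD 11.6: (8.5,4.8) -> (20.1,4.8) [heading=0, move]
FD 1.3: (20.1,4.8) -> (21.4,4.8) [heading=0, move]
RT 159: heading 0 -> 201
RT 157: heading 201 -> 44
PD: pen down
FD 10.3: (21.4,4.8) -> (28.809,11.955) [heading=44, draw]
FD 5: (28.809,11.955) -> (32.406,15.428) [heading=44, draw]
Final: pos=(32.406,15.428), heading=44, 3 segment(s) drawn

Segment endpoints: x in {0, 6.5, 21.4, 28.809, 32.406}, y in {0, 4.8, 11.955, 15.428}
xmin=0, ymin=0, xmax=32.406, ymax=15.428

Answer: 0 0 32.406 15.428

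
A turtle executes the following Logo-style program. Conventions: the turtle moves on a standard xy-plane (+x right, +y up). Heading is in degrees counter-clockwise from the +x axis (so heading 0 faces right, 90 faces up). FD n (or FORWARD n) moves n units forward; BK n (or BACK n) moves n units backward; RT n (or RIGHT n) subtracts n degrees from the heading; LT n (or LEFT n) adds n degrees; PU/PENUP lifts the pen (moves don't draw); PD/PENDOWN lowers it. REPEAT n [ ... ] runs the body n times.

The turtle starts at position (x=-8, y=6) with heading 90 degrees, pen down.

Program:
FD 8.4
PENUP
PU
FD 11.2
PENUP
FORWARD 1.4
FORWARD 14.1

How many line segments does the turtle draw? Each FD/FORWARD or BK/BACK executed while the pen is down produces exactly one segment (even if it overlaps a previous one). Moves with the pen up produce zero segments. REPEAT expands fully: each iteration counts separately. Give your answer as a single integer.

Answer: 1

Derivation:
Executing turtle program step by step:
Start: pos=(-8,6), heading=90, pen down
FD 8.4: (-8,6) -> (-8,14.4) [heading=90, draw]
PU: pen up
PU: pen up
FD 11.2: (-8,14.4) -> (-8,25.6) [heading=90, move]
PU: pen up
FD 1.4: (-8,25.6) -> (-8,27) [heading=90, move]
FD 14.1: (-8,27) -> (-8,41.1) [heading=90, move]
Final: pos=(-8,41.1), heading=90, 1 segment(s) drawn
Segments drawn: 1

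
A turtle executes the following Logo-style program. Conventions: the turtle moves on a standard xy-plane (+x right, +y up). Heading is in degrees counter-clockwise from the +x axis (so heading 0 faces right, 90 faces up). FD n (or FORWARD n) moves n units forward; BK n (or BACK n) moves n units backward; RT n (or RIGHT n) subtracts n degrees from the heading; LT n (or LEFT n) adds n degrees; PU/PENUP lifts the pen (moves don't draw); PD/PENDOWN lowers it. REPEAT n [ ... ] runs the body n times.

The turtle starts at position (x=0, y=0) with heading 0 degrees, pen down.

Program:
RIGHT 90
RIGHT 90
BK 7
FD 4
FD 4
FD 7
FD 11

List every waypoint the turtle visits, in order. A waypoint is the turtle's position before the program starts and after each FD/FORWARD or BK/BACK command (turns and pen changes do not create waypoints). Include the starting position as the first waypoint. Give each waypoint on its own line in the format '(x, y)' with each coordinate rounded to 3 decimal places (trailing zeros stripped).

Answer: (0, 0)
(7, 0)
(3, 0)
(-1, 0)
(-8, 0)
(-19, 0)

Derivation:
Executing turtle program step by step:
Start: pos=(0,0), heading=0, pen down
RT 90: heading 0 -> 270
RT 90: heading 270 -> 180
BK 7: (0,0) -> (7,0) [heading=180, draw]
FD 4: (7,0) -> (3,0) [heading=180, draw]
FD 4: (3,0) -> (-1,0) [heading=180, draw]
FD 7: (-1,0) -> (-8,0) [heading=180, draw]
FD 11: (-8,0) -> (-19,0) [heading=180, draw]
Final: pos=(-19,0), heading=180, 5 segment(s) drawn
Waypoints (6 total):
(0, 0)
(7, 0)
(3, 0)
(-1, 0)
(-8, 0)
(-19, 0)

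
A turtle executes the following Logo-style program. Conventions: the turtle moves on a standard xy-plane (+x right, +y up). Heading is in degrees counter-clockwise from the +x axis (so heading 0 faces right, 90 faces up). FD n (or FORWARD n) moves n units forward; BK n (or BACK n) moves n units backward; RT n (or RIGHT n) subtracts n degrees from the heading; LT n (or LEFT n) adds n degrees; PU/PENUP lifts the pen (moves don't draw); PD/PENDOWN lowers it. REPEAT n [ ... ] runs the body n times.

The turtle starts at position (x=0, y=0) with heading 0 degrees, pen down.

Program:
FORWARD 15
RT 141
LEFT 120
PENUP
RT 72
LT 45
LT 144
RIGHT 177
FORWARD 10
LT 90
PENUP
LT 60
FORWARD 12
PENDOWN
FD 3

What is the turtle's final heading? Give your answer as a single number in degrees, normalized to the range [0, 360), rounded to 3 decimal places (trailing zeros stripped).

Executing turtle program step by step:
Start: pos=(0,0), heading=0, pen down
FD 15: (0,0) -> (15,0) [heading=0, draw]
RT 141: heading 0 -> 219
LT 120: heading 219 -> 339
PU: pen up
RT 72: heading 339 -> 267
LT 45: heading 267 -> 312
LT 144: heading 312 -> 96
RT 177: heading 96 -> 279
FD 10: (15,0) -> (16.564,-9.877) [heading=279, move]
LT 90: heading 279 -> 9
PU: pen up
LT 60: heading 9 -> 69
FD 12: (16.564,-9.877) -> (20.865,1.326) [heading=69, move]
PD: pen down
FD 3: (20.865,1.326) -> (21.94,4.127) [heading=69, draw]
Final: pos=(21.94,4.127), heading=69, 2 segment(s) drawn

Answer: 69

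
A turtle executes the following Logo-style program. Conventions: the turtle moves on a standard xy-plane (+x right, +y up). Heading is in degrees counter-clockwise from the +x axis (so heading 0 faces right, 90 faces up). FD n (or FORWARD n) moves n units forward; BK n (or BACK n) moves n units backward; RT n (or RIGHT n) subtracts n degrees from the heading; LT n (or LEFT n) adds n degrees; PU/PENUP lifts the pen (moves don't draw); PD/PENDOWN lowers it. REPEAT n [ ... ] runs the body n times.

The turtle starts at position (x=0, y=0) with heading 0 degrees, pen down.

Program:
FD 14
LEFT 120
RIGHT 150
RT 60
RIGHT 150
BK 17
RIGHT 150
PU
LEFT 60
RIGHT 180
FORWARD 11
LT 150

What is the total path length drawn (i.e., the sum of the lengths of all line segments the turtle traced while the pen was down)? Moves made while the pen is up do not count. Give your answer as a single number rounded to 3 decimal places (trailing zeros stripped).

Answer: 31

Derivation:
Executing turtle program step by step:
Start: pos=(0,0), heading=0, pen down
FD 14: (0,0) -> (14,0) [heading=0, draw]
LT 120: heading 0 -> 120
RT 150: heading 120 -> 330
RT 60: heading 330 -> 270
RT 150: heading 270 -> 120
BK 17: (14,0) -> (22.5,-14.722) [heading=120, draw]
RT 150: heading 120 -> 330
PU: pen up
LT 60: heading 330 -> 30
RT 180: heading 30 -> 210
FD 11: (22.5,-14.722) -> (12.974,-20.222) [heading=210, move]
LT 150: heading 210 -> 0
Final: pos=(12.974,-20.222), heading=0, 2 segment(s) drawn

Segment lengths:
  seg 1: (0,0) -> (14,0), length = 14
  seg 2: (14,0) -> (22.5,-14.722), length = 17
Total = 31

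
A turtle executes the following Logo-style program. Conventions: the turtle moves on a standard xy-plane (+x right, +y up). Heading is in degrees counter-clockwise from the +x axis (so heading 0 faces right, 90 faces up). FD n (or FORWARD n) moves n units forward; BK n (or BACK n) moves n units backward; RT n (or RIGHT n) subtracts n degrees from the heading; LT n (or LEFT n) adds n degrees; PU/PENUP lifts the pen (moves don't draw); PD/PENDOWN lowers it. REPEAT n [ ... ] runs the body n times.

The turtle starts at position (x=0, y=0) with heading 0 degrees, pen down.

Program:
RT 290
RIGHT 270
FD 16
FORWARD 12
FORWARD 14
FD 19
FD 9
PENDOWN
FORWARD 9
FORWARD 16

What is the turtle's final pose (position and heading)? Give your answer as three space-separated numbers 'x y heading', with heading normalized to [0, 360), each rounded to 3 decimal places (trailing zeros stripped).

Answer: -89.271 32.492 160

Derivation:
Executing turtle program step by step:
Start: pos=(0,0), heading=0, pen down
RT 290: heading 0 -> 70
RT 270: heading 70 -> 160
FD 16: (0,0) -> (-15.035,5.472) [heading=160, draw]
FD 12: (-15.035,5.472) -> (-26.311,9.577) [heading=160, draw]
FD 14: (-26.311,9.577) -> (-39.467,14.365) [heading=160, draw]
FD 19: (-39.467,14.365) -> (-57.321,20.863) [heading=160, draw]
FD 9: (-57.321,20.863) -> (-65.778,23.941) [heading=160, draw]
PD: pen down
FD 9: (-65.778,23.941) -> (-74.236,27.02) [heading=160, draw]
FD 16: (-74.236,27.02) -> (-89.271,32.492) [heading=160, draw]
Final: pos=(-89.271,32.492), heading=160, 7 segment(s) drawn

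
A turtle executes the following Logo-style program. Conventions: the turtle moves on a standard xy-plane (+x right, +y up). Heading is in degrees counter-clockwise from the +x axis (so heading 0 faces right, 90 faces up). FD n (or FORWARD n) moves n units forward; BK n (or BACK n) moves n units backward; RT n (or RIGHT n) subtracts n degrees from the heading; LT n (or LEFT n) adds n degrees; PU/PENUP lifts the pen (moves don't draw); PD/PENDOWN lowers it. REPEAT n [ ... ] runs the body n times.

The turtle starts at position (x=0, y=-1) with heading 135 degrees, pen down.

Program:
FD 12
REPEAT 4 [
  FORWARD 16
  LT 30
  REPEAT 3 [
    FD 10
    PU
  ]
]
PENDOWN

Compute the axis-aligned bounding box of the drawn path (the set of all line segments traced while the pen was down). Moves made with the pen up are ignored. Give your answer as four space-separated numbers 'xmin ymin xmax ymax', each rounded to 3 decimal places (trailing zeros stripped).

Executing turtle program step by step:
Start: pos=(0,-1), heading=135, pen down
FD 12: (0,-1) -> (-8.485,7.485) [heading=135, draw]
REPEAT 4 [
  -- iteration 1/4 --
  FD 16: (-8.485,7.485) -> (-19.799,18.799) [heading=135, draw]
  LT 30: heading 135 -> 165
  REPEAT 3 [
    -- iteration 1/3 --
    FD 10: (-19.799,18.799) -> (-29.458,21.387) [heading=165, draw]
    PU: pen up
    -- iteration 2/3 --
    FD 10: (-29.458,21.387) -> (-39.118,23.975) [heading=165, move]
    PU: pen up
    -- iteration 3/3 --
    FD 10: (-39.118,23.975) -> (-48.777,26.564) [heading=165, move]
    PU: pen up
  ]
  -- iteration 2/4 --
  FD 16: (-48.777,26.564) -> (-64.232,30.705) [heading=165, move]
  LT 30: heading 165 -> 195
  REPEAT 3 [
    -- iteration 1/3 --
    FD 10: (-64.232,30.705) -> (-73.891,28.116) [heading=195, move]
    PU: pen up
    -- iteration 2/3 --
    FD 10: (-73.891,28.116) -> (-83.55,25.528) [heading=195, move]
    PU: pen up
    -- iteration 3/3 --
    FD 10: (-83.55,25.528) -> (-93.209,22.94) [heading=195, move]
    PU: pen up
  ]
  -- iteration 3/4 --
  FD 16: (-93.209,22.94) -> (-108.664,18.799) [heading=195, move]
  LT 30: heading 195 -> 225
  REPEAT 3 [
    -- iteration 1/3 --
    FD 10: (-108.664,18.799) -> (-115.735,11.728) [heading=225, move]
    PU: pen up
    -- iteration 2/3 --
    FD 10: (-115.735,11.728) -> (-122.806,4.657) [heading=225, move]
    PU: pen up
    -- iteration 3/3 --
    FD 10: (-122.806,4.657) -> (-129.877,-2.414) [heading=225, move]
    PU: pen up
  ]
  -- iteration 4/4 --
  FD 16: (-129.877,-2.414) -> (-141.191,-13.728) [heading=225, move]
  LT 30: heading 225 -> 255
  REPEAT 3 [
    -- iteration 1/3 --
    FD 10: (-141.191,-13.728) -> (-143.779,-23.387) [heading=255, move]
    PU: pen up
    -- iteration 2/3 --
    FD 10: (-143.779,-23.387) -> (-146.367,-33.046) [heading=255, move]
    PU: pen up
    -- iteration 3/3 --
    FD 10: (-146.367,-33.046) -> (-148.956,-42.706) [heading=255, move]
    PU: pen up
  ]
]
PD: pen down
Final: pos=(-148.956,-42.706), heading=255, 3 segment(s) drawn

Segment endpoints: x in {-29.458, -19.799, -8.485, 0}, y in {-1, 7.485, 18.799, 21.387}
xmin=-29.458, ymin=-1, xmax=0, ymax=21.387

Answer: -29.458 -1 0 21.387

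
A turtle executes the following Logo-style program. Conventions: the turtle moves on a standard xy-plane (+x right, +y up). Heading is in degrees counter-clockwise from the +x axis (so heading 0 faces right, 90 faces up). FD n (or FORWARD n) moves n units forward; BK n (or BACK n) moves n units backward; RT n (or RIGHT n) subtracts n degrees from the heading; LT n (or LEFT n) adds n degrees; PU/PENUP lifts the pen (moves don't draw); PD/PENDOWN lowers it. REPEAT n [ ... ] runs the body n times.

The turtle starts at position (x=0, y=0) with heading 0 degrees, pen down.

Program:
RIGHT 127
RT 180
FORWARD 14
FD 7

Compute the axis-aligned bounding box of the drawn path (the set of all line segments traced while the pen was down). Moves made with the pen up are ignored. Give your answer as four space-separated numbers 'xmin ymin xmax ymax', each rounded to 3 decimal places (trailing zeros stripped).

Answer: 0 0 12.638 16.771

Derivation:
Executing turtle program step by step:
Start: pos=(0,0), heading=0, pen down
RT 127: heading 0 -> 233
RT 180: heading 233 -> 53
FD 14: (0,0) -> (8.425,11.181) [heading=53, draw]
FD 7: (8.425,11.181) -> (12.638,16.771) [heading=53, draw]
Final: pos=(12.638,16.771), heading=53, 2 segment(s) drawn

Segment endpoints: x in {0, 8.425, 12.638}, y in {0, 11.181, 16.771}
xmin=0, ymin=0, xmax=12.638, ymax=16.771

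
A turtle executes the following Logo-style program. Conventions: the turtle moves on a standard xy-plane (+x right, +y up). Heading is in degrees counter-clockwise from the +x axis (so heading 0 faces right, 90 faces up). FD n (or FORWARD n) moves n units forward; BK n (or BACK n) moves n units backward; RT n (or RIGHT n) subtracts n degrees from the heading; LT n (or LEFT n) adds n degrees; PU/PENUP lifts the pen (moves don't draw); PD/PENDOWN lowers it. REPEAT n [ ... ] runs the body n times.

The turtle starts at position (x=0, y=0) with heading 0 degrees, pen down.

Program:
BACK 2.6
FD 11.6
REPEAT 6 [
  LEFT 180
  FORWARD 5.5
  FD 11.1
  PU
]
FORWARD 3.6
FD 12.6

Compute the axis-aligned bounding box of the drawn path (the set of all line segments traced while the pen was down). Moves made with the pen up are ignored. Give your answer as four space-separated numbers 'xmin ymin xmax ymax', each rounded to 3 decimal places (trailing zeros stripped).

Executing turtle program step by step:
Start: pos=(0,0), heading=0, pen down
BK 2.6: (0,0) -> (-2.6,0) [heading=0, draw]
FD 11.6: (-2.6,0) -> (9,0) [heading=0, draw]
REPEAT 6 [
  -- iteration 1/6 --
  LT 180: heading 0 -> 180
  FD 5.5: (9,0) -> (3.5,0) [heading=180, draw]
  FD 11.1: (3.5,0) -> (-7.6,0) [heading=180, draw]
  PU: pen up
  -- iteration 2/6 --
  LT 180: heading 180 -> 0
  FD 5.5: (-7.6,0) -> (-2.1,0) [heading=0, move]
  FD 11.1: (-2.1,0) -> (9,0) [heading=0, move]
  PU: pen up
  -- iteration 3/6 --
  LT 180: heading 0 -> 180
  FD 5.5: (9,0) -> (3.5,0) [heading=180, move]
  FD 11.1: (3.5,0) -> (-7.6,0) [heading=180, move]
  PU: pen up
  -- iteration 4/6 --
  LT 180: heading 180 -> 0
  FD 5.5: (-7.6,0) -> (-2.1,0) [heading=0, move]
  FD 11.1: (-2.1,0) -> (9,0) [heading=0, move]
  PU: pen up
  -- iteration 5/6 --
  LT 180: heading 0 -> 180
  FD 5.5: (9,0) -> (3.5,0) [heading=180, move]
  FD 11.1: (3.5,0) -> (-7.6,0) [heading=180, move]
  PU: pen up
  -- iteration 6/6 --
  LT 180: heading 180 -> 0
  FD 5.5: (-7.6,0) -> (-2.1,0) [heading=0, move]
  FD 11.1: (-2.1,0) -> (9,0) [heading=0, move]
  PU: pen up
]
FD 3.6: (9,0) -> (12.6,0) [heading=0, move]
FD 12.6: (12.6,0) -> (25.2,0) [heading=0, move]
Final: pos=(25.2,0), heading=0, 4 segment(s) drawn

Segment endpoints: x in {-7.6, -2.6, 0, 3.5, 9}, y in {0, 0, 0}
xmin=-7.6, ymin=0, xmax=9, ymax=0

Answer: -7.6 0 9 0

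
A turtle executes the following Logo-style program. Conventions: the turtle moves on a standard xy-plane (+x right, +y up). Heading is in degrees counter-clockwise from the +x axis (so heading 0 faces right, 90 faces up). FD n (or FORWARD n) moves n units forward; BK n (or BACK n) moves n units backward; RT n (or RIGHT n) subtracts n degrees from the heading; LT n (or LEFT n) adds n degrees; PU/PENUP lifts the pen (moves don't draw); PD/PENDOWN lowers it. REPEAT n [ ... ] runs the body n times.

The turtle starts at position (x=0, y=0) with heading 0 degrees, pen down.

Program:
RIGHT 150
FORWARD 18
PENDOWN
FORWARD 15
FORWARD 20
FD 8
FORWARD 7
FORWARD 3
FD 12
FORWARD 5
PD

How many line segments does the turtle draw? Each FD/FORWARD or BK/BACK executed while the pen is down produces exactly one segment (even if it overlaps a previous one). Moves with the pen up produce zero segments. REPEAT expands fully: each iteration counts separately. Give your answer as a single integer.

Answer: 8

Derivation:
Executing turtle program step by step:
Start: pos=(0,0), heading=0, pen down
RT 150: heading 0 -> 210
FD 18: (0,0) -> (-15.588,-9) [heading=210, draw]
PD: pen down
FD 15: (-15.588,-9) -> (-28.579,-16.5) [heading=210, draw]
FD 20: (-28.579,-16.5) -> (-45.899,-26.5) [heading=210, draw]
FD 8: (-45.899,-26.5) -> (-52.828,-30.5) [heading=210, draw]
FD 7: (-52.828,-30.5) -> (-58.89,-34) [heading=210, draw]
FD 3: (-58.89,-34) -> (-61.488,-35.5) [heading=210, draw]
FD 12: (-61.488,-35.5) -> (-71.88,-41.5) [heading=210, draw]
FD 5: (-71.88,-41.5) -> (-76.21,-44) [heading=210, draw]
PD: pen down
Final: pos=(-76.21,-44), heading=210, 8 segment(s) drawn
Segments drawn: 8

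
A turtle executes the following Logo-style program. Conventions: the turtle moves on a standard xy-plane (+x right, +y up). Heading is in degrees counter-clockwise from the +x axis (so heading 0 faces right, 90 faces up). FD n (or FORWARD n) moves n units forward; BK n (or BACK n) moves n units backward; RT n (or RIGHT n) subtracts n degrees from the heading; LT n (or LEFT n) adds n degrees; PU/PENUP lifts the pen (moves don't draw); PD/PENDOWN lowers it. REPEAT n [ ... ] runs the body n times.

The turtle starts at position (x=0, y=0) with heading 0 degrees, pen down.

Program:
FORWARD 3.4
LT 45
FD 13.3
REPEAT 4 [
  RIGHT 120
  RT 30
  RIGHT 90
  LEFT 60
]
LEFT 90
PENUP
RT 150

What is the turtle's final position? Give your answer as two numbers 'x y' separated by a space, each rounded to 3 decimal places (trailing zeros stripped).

Answer: 12.805 9.405

Derivation:
Executing turtle program step by step:
Start: pos=(0,0), heading=0, pen down
FD 3.4: (0,0) -> (3.4,0) [heading=0, draw]
LT 45: heading 0 -> 45
FD 13.3: (3.4,0) -> (12.805,9.405) [heading=45, draw]
REPEAT 4 [
  -- iteration 1/4 --
  RT 120: heading 45 -> 285
  RT 30: heading 285 -> 255
  RT 90: heading 255 -> 165
  LT 60: heading 165 -> 225
  -- iteration 2/4 --
  RT 120: heading 225 -> 105
  RT 30: heading 105 -> 75
  RT 90: heading 75 -> 345
  LT 60: heading 345 -> 45
  -- iteration 3/4 --
  RT 120: heading 45 -> 285
  RT 30: heading 285 -> 255
  RT 90: heading 255 -> 165
  LT 60: heading 165 -> 225
  -- iteration 4/4 --
  RT 120: heading 225 -> 105
  RT 30: heading 105 -> 75
  RT 90: heading 75 -> 345
  LT 60: heading 345 -> 45
]
LT 90: heading 45 -> 135
PU: pen up
RT 150: heading 135 -> 345
Final: pos=(12.805,9.405), heading=345, 2 segment(s) drawn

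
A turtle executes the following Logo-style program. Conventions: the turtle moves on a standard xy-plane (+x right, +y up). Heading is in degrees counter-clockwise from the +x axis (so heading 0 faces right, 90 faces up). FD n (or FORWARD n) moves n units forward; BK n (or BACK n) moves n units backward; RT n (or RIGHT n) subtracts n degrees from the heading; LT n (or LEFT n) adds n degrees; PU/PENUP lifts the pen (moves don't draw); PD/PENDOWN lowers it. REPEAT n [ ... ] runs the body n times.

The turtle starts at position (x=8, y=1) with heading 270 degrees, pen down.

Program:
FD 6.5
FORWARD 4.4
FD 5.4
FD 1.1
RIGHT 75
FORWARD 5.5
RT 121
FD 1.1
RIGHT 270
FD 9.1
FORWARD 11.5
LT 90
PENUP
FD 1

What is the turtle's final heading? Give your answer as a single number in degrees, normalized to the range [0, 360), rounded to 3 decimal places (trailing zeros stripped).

Executing turtle program step by step:
Start: pos=(8,1), heading=270, pen down
FD 6.5: (8,1) -> (8,-5.5) [heading=270, draw]
FD 4.4: (8,-5.5) -> (8,-9.9) [heading=270, draw]
FD 5.4: (8,-9.9) -> (8,-15.3) [heading=270, draw]
FD 1.1: (8,-15.3) -> (8,-16.4) [heading=270, draw]
RT 75: heading 270 -> 195
FD 5.5: (8,-16.4) -> (2.687,-17.824) [heading=195, draw]
RT 121: heading 195 -> 74
FD 1.1: (2.687,-17.824) -> (2.991,-16.766) [heading=74, draw]
RT 270: heading 74 -> 164
FD 9.1: (2.991,-16.766) -> (-5.757,-14.258) [heading=164, draw]
FD 11.5: (-5.757,-14.258) -> (-16.811,-11.088) [heading=164, draw]
LT 90: heading 164 -> 254
PU: pen up
FD 1: (-16.811,-11.088) -> (-17.087,-12.049) [heading=254, move]
Final: pos=(-17.087,-12.049), heading=254, 8 segment(s) drawn

Answer: 254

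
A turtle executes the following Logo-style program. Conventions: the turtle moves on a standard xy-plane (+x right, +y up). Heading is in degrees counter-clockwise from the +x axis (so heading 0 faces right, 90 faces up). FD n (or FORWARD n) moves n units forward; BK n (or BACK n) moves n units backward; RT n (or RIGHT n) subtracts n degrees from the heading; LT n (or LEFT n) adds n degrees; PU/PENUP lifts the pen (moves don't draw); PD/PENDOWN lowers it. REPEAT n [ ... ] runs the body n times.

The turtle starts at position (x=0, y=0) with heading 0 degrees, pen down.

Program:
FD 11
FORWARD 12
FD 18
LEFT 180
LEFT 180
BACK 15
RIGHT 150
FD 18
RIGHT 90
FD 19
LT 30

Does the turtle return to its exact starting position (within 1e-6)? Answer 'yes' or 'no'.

Answer: no

Derivation:
Executing turtle program step by step:
Start: pos=(0,0), heading=0, pen down
FD 11: (0,0) -> (11,0) [heading=0, draw]
FD 12: (11,0) -> (23,0) [heading=0, draw]
FD 18: (23,0) -> (41,0) [heading=0, draw]
LT 180: heading 0 -> 180
LT 180: heading 180 -> 0
BK 15: (41,0) -> (26,0) [heading=0, draw]
RT 150: heading 0 -> 210
FD 18: (26,0) -> (10.412,-9) [heading=210, draw]
RT 90: heading 210 -> 120
FD 19: (10.412,-9) -> (0.912,7.454) [heading=120, draw]
LT 30: heading 120 -> 150
Final: pos=(0.912,7.454), heading=150, 6 segment(s) drawn

Start position: (0, 0)
Final position: (0.912, 7.454)
Distance = 7.51; >= 1e-6 -> NOT closed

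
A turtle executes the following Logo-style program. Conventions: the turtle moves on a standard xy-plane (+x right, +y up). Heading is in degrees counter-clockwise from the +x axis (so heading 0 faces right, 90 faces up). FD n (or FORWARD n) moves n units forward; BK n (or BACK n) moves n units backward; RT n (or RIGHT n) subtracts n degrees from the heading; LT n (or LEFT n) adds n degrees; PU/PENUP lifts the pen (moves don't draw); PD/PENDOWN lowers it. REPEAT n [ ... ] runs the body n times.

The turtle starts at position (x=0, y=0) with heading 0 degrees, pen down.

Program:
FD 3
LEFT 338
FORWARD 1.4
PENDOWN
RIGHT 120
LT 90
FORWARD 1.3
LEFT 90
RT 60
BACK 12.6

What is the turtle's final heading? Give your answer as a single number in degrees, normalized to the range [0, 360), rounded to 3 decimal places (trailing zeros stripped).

Answer: 338

Derivation:
Executing turtle program step by step:
Start: pos=(0,0), heading=0, pen down
FD 3: (0,0) -> (3,0) [heading=0, draw]
LT 338: heading 0 -> 338
FD 1.4: (3,0) -> (4.298,-0.524) [heading=338, draw]
PD: pen down
RT 120: heading 338 -> 218
LT 90: heading 218 -> 308
FD 1.3: (4.298,-0.524) -> (5.098,-1.549) [heading=308, draw]
LT 90: heading 308 -> 38
RT 60: heading 38 -> 338
BK 12.6: (5.098,-1.549) -> (-6.584,3.171) [heading=338, draw]
Final: pos=(-6.584,3.171), heading=338, 4 segment(s) drawn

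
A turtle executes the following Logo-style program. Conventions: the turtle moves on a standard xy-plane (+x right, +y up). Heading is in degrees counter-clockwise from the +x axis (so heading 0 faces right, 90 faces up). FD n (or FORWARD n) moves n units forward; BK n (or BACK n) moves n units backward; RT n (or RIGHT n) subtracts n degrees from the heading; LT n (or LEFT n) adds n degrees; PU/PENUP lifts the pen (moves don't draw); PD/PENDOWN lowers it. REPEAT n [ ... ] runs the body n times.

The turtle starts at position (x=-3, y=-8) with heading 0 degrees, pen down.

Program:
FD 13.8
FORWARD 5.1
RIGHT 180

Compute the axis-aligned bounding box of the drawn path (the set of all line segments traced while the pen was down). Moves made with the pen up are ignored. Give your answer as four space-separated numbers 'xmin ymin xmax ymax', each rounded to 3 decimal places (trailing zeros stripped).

Answer: -3 -8 15.9 -8

Derivation:
Executing turtle program step by step:
Start: pos=(-3,-8), heading=0, pen down
FD 13.8: (-3,-8) -> (10.8,-8) [heading=0, draw]
FD 5.1: (10.8,-8) -> (15.9,-8) [heading=0, draw]
RT 180: heading 0 -> 180
Final: pos=(15.9,-8), heading=180, 2 segment(s) drawn

Segment endpoints: x in {-3, 10.8, 15.9}, y in {-8}
xmin=-3, ymin=-8, xmax=15.9, ymax=-8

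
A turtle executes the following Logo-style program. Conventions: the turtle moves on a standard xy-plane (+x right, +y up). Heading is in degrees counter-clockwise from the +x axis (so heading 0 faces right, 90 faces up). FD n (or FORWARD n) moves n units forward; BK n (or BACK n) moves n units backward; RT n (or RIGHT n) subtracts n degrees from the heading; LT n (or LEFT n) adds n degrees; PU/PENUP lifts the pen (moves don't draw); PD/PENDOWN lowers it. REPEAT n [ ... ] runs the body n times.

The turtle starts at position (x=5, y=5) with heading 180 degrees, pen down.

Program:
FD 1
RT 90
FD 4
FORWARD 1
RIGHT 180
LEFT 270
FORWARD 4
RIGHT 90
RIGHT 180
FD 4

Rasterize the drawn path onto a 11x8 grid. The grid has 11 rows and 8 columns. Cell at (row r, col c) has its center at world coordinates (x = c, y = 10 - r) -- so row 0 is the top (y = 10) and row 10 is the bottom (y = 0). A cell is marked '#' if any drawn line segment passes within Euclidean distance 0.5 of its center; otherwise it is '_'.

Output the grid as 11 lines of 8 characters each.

Segment 0: (5,5) -> (4,5)
Segment 1: (4,5) -> (4,9)
Segment 2: (4,9) -> (4,10)
Segment 3: (4,10) -> (0,10)
Segment 4: (0,10) -> (0,6)

Answer: #####___
#___#___
#___#___
#___#___
#___#___
____##__
________
________
________
________
________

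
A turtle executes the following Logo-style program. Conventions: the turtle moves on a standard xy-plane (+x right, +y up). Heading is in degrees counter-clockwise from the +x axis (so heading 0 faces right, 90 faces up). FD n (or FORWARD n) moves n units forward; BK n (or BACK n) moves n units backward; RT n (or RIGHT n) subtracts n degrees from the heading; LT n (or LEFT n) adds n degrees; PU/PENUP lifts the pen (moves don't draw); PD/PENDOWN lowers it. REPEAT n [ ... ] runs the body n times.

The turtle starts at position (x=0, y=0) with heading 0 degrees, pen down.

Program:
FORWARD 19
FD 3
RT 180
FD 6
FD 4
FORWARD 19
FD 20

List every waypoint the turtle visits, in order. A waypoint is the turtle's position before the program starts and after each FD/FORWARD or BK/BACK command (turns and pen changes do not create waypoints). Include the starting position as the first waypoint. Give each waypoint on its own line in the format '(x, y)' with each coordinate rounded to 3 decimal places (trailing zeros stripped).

Answer: (0, 0)
(19, 0)
(22, 0)
(16, 0)
(12, 0)
(-7, 0)
(-27, 0)

Derivation:
Executing turtle program step by step:
Start: pos=(0,0), heading=0, pen down
FD 19: (0,0) -> (19,0) [heading=0, draw]
FD 3: (19,0) -> (22,0) [heading=0, draw]
RT 180: heading 0 -> 180
FD 6: (22,0) -> (16,0) [heading=180, draw]
FD 4: (16,0) -> (12,0) [heading=180, draw]
FD 19: (12,0) -> (-7,0) [heading=180, draw]
FD 20: (-7,0) -> (-27,0) [heading=180, draw]
Final: pos=(-27,0), heading=180, 6 segment(s) drawn
Waypoints (7 total):
(0, 0)
(19, 0)
(22, 0)
(16, 0)
(12, 0)
(-7, 0)
(-27, 0)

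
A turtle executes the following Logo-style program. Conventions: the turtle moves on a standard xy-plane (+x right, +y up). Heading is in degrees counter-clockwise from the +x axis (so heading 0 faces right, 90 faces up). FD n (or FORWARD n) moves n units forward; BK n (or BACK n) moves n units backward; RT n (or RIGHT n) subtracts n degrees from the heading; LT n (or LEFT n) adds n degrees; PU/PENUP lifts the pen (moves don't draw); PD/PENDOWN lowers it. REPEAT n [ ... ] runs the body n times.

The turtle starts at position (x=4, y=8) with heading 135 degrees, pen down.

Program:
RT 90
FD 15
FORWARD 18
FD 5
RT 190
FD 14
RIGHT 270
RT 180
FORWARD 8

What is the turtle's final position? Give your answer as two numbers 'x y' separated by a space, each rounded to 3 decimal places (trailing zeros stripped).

Answer: 14.813 33.393

Derivation:
Executing turtle program step by step:
Start: pos=(4,8), heading=135, pen down
RT 90: heading 135 -> 45
FD 15: (4,8) -> (14.607,18.607) [heading=45, draw]
FD 18: (14.607,18.607) -> (27.335,31.335) [heading=45, draw]
FD 5: (27.335,31.335) -> (30.87,34.87) [heading=45, draw]
RT 190: heading 45 -> 215
FD 14: (30.87,34.87) -> (19.402,26.84) [heading=215, draw]
RT 270: heading 215 -> 305
RT 180: heading 305 -> 125
FD 8: (19.402,26.84) -> (14.813,33.393) [heading=125, draw]
Final: pos=(14.813,33.393), heading=125, 5 segment(s) drawn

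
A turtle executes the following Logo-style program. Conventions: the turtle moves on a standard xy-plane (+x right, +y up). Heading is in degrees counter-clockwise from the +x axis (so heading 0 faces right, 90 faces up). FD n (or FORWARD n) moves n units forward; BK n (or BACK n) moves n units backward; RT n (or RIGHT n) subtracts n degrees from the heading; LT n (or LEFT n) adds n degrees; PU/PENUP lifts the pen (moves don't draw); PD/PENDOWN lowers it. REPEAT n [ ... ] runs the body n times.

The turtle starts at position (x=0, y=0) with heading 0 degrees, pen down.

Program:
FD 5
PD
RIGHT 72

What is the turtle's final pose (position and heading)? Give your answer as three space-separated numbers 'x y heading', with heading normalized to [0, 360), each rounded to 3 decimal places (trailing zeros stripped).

Executing turtle program step by step:
Start: pos=(0,0), heading=0, pen down
FD 5: (0,0) -> (5,0) [heading=0, draw]
PD: pen down
RT 72: heading 0 -> 288
Final: pos=(5,0), heading=288, 1 segment(s) drawn

Answer: 5 0 288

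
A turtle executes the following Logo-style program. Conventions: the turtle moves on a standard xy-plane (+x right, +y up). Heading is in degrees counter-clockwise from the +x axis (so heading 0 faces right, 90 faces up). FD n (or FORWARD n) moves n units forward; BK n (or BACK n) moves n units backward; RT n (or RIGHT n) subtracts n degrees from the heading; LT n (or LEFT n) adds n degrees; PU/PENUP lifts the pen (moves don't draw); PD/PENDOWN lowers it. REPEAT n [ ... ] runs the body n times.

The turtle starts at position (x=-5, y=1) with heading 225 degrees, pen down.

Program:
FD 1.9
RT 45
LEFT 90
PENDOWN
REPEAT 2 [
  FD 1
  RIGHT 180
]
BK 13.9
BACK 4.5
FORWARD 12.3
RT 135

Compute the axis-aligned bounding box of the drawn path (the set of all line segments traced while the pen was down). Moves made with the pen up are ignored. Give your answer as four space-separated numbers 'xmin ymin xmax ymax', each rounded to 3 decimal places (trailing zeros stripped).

Answer: -6.344 -1.344 -5 18.056

Derivation:
Executing turtle program step by step:
Start: pos=(-5,1), heading=225, pen down
FD 1.9: (-5,1) -> (-6.344,-0.344) [heading=225, draw]
RT 45: heading 225 -> 180
LT 90: heading 180 -> 270
PD: pen down
REPEAT 2 [
  -- iteration 1/2 --
  FD 1: (-6.344,-0.344) -> (-6.344,-1.344) [heading=270, draw]
  RT 180: heading 270 -> 90
  -- iteration 2/2 --
  FD 1: (-6.344,-1.344) -> (-6.344,-0.344) [heading=90, draw]
  RT 180: heading 90 -> 270
]
BK 13.9: (-6.344,-0.344) -> (-6.344,13.556) [heading=270, draw]
BK 4.5: (-6.344,13.556) -> (-6.344,18.056) [heading=270, draw]
FD 12.3: (-6.344,18.056) -> (-6.344,5.756) [heading=270, draw]
RT 135: heading 270 -> 135
Final: pos=(-6.344,5.756), heading=135, 6 segment(s) drawn

Segment endpoints: x in {-6.344, -6.344, -5}, y in {-1.344, -0.344, 1, 5.756, 13.556, 18.056}
xmin=-6.344, ymin=-1.344, xmax=-5, ymax=18.056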